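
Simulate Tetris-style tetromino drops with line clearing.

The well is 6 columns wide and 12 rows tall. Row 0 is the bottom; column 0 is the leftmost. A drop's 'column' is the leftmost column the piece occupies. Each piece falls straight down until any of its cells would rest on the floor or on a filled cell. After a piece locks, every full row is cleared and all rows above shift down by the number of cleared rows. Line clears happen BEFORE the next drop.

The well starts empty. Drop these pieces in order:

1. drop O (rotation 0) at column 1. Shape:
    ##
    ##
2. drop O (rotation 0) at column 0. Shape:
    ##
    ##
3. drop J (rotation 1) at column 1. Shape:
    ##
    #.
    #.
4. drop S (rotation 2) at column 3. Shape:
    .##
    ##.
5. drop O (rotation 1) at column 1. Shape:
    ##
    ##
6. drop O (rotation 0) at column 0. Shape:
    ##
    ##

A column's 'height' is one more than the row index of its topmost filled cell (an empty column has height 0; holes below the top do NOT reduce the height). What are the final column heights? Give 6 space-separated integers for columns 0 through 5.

Drop 1: O rot0 at col 1 lands with bottom-row=0; cleared 0 line(s) (total 0); column heights now [0 2 2 0 0 0], max=2
Drop 2: O rot0 at col 0 lands with bottom-row=2; cleared 0 line(s) (total 0); column heights now [4 4 2 0 0 0], max=4
Drop 3: J rot1 at col 1 lands with bottom-row=4; cleared 0 line(s) (total 0); column heights now [4 7 7 0 0 0], max=7
Drop 4: S rot2 at col 3 lands with bottom-row=0; cleared 0 line(s) (total 0); column heights now [4 7 7 1 2 2], max=7
Drop 5: O rot1 at col 1 lands with bottom-row=7; cleared 0 line(s) (total 0); column heights now [4 9 9 1 2 2], max=9
Drop 6: O rot0 at col 0 lands with bottom-row=9; cleared 0 line(s) (total 0); column heights now [11 11 9 1 2 2], max=11

Answer: 11 11 9 1 2 2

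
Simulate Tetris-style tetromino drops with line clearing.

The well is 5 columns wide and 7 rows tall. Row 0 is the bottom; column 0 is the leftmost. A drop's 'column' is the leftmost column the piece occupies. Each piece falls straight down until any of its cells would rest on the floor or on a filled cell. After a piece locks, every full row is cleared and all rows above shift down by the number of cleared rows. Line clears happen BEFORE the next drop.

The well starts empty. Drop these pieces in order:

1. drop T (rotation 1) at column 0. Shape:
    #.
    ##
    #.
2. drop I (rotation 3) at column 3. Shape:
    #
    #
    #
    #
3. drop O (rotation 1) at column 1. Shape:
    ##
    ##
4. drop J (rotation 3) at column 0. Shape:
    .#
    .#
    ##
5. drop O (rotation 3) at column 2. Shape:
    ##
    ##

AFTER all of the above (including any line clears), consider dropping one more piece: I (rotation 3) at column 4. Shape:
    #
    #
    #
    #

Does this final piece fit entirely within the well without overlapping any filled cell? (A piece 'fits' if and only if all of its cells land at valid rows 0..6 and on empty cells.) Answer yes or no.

Answer: yes

Derivation:
Drop 1: T rot1 at col 0 lands with bottom-row=0; cleared 0 line(s) (total 0); column heights now [3 2 0 0 0], max=3
Drop 2: I rot3 at col 3 lands with bottom-row=0; cleared 0 line(s) (total 0); column heights now [3 2 0 4 0], max=4
Drop 3: O rot1 at col 1 lands with bottom-row=2; cleared 0 line(s) (total 0); column heights now [3 4 4 4 0], max=4
Drop 4: J rot3 at col 0 lands with bottom-row=4; cleared 0 line(s) (total 0); column heights now [5 7 4 4 0], max=7
Drop 5: O rot3 at col 2 lands with bottom-row=4; cleared 0 line(s) (total 0); column heights now [5 7 6 6 0], max=7
Test piece I rot3 at col 4 (width 1): heights before test = [5 7 6 6 0]; fits = True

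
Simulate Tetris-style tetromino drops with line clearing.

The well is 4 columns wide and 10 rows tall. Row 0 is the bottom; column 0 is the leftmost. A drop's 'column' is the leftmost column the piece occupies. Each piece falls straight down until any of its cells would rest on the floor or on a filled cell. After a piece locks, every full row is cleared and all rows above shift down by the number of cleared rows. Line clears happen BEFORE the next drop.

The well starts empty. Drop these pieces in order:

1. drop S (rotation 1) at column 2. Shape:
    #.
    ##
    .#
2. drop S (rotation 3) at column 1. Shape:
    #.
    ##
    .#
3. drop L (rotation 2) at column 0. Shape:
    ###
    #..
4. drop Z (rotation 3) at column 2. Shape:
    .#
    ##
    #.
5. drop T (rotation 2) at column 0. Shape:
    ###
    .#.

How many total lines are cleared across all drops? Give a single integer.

Drop 1: S rot1 at col 2 lands with bottom-row=0; cleared 0 line(s) (total 0); column heights now [0 0 3 2], max=3
Drop 2: S rot3 at col 1 lands with bottom-row=3; cleared 0 line(s) (total 0); column heights now [0 6 5 2], max=6
Drop 3: L rot2 at col 0 lands with bottom-row=5; cleared 0 line(s) (total 0); column heights now [7 7 7 2], max=7
Drop 4: Z rot3 at col 2 lands with bottom-row=7; cleared 0 line(s) (total 0); column heights now [7 7 9 10], max=10
Drop 5: T rot2 at col 0 lands with bottom-row=8; cleared 1 line(s) (total 1); column heights now [7 9 9 9], max=9

Answer: 1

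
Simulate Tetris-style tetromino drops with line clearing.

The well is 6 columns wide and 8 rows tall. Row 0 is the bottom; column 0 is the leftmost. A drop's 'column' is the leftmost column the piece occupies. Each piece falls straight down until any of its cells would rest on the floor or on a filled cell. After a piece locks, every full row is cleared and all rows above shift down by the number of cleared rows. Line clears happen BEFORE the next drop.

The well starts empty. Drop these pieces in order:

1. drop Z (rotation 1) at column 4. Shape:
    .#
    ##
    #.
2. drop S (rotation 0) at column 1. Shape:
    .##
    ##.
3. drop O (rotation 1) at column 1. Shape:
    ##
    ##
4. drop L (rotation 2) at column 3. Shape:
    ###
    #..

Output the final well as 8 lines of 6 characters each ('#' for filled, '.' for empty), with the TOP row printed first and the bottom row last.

Answer: ......
......
......
......
.#####
.###.#
..####
.##.#.

Derivation:
Drop 1: Z rot1 at col 4 lands with bottom-row=0; cleared 0 line(s) (total 0); column heights now [0 0 0 0 2 3], max=3
Drop 2: S rot0 at col 1 lands with bottom-row=0; cleared 0 line(s) (total 0); column heights now [0 1 2 2 2 3], max=3
Drop 3: O rot1 at col 1 lands with bottom-row=2; cleared 0 line(s) (total 0); column heights now [0 4 4 2 2 3], max=4
Drop 4: L rot2 at col 3 lands with bottom-row=2; cleared 0 line(s) (total 0); column heights now [0 4 4 4 4 4], max=4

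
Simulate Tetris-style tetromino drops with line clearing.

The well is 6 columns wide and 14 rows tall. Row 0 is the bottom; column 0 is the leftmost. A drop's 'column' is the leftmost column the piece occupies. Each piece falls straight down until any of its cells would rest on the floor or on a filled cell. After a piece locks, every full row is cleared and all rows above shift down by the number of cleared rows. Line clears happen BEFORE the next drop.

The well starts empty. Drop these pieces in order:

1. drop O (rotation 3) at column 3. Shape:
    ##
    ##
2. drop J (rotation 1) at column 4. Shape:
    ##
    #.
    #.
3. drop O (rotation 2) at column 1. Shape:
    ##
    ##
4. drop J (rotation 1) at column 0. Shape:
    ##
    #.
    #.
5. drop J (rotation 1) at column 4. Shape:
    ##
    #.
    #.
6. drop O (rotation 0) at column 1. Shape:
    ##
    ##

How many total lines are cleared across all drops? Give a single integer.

Answer: 0

Derivation:
Drop 1: O rot3 at col 3 lands with bottom-row=0; cleared 0 line(s) (total 0); column heights now [0 0 0 2 2 0], max=2
Drop 2: J rot1 at col 4 lands with bottom-row=2; cleared 0 line(s) (total 0); column heights now [0 0 0 2 5 5], max=5
Drop 3: O rot2 at col 1 lands with bottom-row=0; cleared 0 line(s) (total 0); column heights now [0 2 2 2 5 5], max=5
Drop 4: J rot1 at col 0 lands with bottom-row=0; cleared 0 line(s) (total 0); column heights now [3 3 2 2 5 5], max=5
Drop 5: J rot1 at col 4 lands with bottom-row=5; cleared 0 line(s) (total 0); column heights now [3 3 2 2 8 8], max=8
Drop 6: O rot0 at col 1 lands with bottom-row=3; cleared 0 line(s) (total 0); column heights now [3 5 5 2 8 8], max=8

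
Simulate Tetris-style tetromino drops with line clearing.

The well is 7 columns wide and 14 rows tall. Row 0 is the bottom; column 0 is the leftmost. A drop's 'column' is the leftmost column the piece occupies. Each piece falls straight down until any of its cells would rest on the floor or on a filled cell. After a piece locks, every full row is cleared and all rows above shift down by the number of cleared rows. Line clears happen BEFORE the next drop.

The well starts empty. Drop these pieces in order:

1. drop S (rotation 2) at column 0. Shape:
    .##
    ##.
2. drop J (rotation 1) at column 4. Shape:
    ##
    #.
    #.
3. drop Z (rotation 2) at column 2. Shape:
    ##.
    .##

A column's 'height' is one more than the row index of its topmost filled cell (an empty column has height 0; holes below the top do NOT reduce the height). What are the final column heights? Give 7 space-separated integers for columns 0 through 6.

Answer: 1 2 5 5 4 3 0

Derivation:
Drop 1: S rot2 at col 0 lands with bottom-row=0; cleared 0 line(s) (total 0); column heights now [1 2 2 0 0 0 0], max=2
Drop 2: J rot1 at col 4 lands with bottom-row=0; cleared 0 line(s) (total 0); column heights now [1 2 2 0 3 3 0], max=3
Drop 3: Z rot2 at col 2 lands with bottom-row=3; cleared 0 line(s) (total 0); column heights now [1 2 5 5 4 3 0], max=5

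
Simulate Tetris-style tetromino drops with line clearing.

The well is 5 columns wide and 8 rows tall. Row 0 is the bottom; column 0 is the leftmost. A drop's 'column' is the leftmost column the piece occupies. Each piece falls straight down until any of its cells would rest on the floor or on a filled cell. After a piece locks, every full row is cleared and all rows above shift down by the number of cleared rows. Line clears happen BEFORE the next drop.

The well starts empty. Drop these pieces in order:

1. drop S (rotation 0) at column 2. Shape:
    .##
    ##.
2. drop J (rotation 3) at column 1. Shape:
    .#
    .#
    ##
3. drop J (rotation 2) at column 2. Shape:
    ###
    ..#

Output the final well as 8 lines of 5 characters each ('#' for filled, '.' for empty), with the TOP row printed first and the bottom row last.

Answer: .....
.....
.....
..###
..#.#
..#..
.####
..##.

Derivation:
Drop 1: S rot0 at col 2 lands with bottom-row=0; cleared 0 line(s) (total 0); column heights now [0 0 1 2 2], max=2
Drop 2: J rot3 at col 1 lands with bottom-row=1; cleared 0 line(s) (total 0); column heights now [0 2 4 2 2], max=4
Drop 3: J rot2 at col 2 lands with bottom-row=3; cleared 0 line(s) (total 0); column heights now [0 2 5 5 5], max=5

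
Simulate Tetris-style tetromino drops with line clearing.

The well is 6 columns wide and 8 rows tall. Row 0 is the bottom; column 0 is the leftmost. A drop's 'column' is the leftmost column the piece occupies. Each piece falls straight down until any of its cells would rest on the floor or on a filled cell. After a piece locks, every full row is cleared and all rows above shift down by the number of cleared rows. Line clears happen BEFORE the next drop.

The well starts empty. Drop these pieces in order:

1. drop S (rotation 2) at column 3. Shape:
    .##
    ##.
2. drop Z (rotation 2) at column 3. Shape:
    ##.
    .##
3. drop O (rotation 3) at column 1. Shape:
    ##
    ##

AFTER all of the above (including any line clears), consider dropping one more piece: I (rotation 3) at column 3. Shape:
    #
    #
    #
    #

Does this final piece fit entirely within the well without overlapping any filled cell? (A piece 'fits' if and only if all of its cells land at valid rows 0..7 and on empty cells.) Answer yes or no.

Drop 1: S rot2 at col 3 lands with bottom-row=0; cleared 0 line(s) (total 0); column heights now [0 0 0 1 2 2], max=2
Drop 2: Z rot2 at col 3 lands with bottom-row=2; cleared 0 line(s) (total 0); column heights now [0 0 0 4 4 3], max=4
Drop 3: O rot3 at col 1 lands with bottom-row=0; cleared 0 line(s) (total 0); column heights now [0 2 2 4 4 3], max=4
Test piece I rot3 at col 3 (width 1): heights before test = [0 2 2 4 4 3]; fits = True

Answer: yes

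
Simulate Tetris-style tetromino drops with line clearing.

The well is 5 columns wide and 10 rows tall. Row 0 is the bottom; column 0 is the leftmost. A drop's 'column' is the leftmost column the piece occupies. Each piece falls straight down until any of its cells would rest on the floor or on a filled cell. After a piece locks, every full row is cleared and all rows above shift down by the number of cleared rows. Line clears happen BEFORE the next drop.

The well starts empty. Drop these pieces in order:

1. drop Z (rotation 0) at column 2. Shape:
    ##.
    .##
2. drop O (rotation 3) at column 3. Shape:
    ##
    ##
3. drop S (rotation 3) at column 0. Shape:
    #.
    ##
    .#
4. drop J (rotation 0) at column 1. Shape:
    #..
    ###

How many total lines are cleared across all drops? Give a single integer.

Answer: 0

Derivation:
Drop 1: Z rot0 at col 2 lands with bottom-row=0; cleared 0 line(s) (total 0); column heights now [0 0 2 2 1], max=2
Drop 2: O rot3 at col 3 lands with bottom-row=2; cleared 0 line(s) (total 0); column heights now [0 0 2 4 4], max=4
Drop 3: S rot3 at col 0 lands with bottom-row=0; cleared 0 line(s) (total 0); column heights now [3 2 2 4 4], max=4
Drop 4: J rot0 at col 1 lands with bottom-row=4; cleared 0 line(s) (total 0); column heights now [3 6 5 5 4], max=6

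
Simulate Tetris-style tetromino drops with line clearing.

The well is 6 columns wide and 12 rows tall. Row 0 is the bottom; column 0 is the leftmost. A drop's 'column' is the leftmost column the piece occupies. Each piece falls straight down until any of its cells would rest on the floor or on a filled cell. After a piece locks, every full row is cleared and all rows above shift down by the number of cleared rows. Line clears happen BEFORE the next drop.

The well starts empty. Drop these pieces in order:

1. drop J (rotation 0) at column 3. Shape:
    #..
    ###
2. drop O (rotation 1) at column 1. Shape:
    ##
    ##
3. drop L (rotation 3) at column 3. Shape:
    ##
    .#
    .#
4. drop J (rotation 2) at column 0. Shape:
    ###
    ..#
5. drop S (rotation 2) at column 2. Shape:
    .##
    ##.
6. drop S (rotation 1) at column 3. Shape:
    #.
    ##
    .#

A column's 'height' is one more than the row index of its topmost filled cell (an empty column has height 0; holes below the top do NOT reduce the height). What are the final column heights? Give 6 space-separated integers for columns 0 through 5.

Answer: 4 4 5 9 8 1

Derivation:
Drop 1: J rot0 at col 3 lands with bottom-row=0; cleared 0 line(s) (total 0); column heights now [0 0 0 2 1 1], max=2
Drop 2: O rot1 at col 1 lands with bottom-row=0; cleared 0 line(s) (total 0); column heights now [0 2 2 2 1 1], max=2
Drop 3: L rot3 at col 3 lands with bottom-row=1; cleared 0 line(s) (total 0); column heights now [0 2 2 4 4 1], max=4
Drop 4: J rot2 at col 0 lands with bottom-row=2; cleared 0 line(s) (total 0); column heights now [4 4 4 4 4 1], max=4
Drop 5: S rot2 at col 2 lands with bottom-row=4; cleared 0 line(s) (total 0); column heights now [4 4 5 6 6 1], max=6
Drop 6: S rot1 at col 3 lands with bottom-row=6; cleared 0 line(s) (total 0); column heights now [4 4 5 9 8 1], max=9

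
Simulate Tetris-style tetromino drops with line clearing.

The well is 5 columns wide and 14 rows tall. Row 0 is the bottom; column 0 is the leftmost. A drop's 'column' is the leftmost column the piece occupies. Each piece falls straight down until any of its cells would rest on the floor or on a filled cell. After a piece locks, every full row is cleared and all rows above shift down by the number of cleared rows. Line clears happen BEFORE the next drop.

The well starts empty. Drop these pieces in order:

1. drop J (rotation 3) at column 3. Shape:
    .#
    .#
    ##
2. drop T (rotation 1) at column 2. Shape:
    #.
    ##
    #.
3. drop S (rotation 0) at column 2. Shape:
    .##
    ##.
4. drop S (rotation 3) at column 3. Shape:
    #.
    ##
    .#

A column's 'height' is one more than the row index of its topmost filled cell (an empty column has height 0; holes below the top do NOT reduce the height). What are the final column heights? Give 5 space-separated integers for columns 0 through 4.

Drop 1: J rot3 at col 3 lands with bottom-row=0; cleared 0 line(s) (total 0); column heights now [0 0 0 1 3], max=3
Drop 2: T rot1 at col 2 lands with bottom-row=0; cleared 0 line(s) (total 0); column heights now [0 0 3 2 3], max=3
Drop 3: S rot0 at col 2 lands with bottom-row=3; cleared 0 line(s) (total 0); column heights now [0 0 4 5 5], max=5
Drop 4: S rot3 at col 3 lands with bottom-row=5; cleared 0 line(s) (total 0); column heights now [0 0 4 8 7], max=8

Answer: 0 0 4 8 7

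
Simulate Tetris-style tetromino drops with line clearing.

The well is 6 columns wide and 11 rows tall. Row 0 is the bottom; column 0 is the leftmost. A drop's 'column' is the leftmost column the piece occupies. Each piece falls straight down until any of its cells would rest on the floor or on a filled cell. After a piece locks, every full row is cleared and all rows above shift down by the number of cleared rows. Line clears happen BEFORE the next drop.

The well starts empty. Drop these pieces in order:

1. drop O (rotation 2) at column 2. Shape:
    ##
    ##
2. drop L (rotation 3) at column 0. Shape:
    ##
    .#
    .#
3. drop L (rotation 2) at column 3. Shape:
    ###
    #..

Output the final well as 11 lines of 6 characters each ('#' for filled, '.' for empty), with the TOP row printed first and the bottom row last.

Drop 1: O rot2 at col 2 lands with bottom-row=0; cleared 0 line(s) (total 0); column heights now [0 0 2 2 0 0], max=2
Drop 2: L rot3 at col 0 lands with bottom-row=0; cleared 0 line(s) (total 0); column heights now [3 3 2 2 0 0], max=3
Drop 3: L rot2 at col 3 lands with bottom-row=2; cleared 0 line(s) (total 0); column heights now [3 3 2 4 4 4], max=4

Answer: ......
......
......
......
......
......
......
...###
##.#..
.###..
.###..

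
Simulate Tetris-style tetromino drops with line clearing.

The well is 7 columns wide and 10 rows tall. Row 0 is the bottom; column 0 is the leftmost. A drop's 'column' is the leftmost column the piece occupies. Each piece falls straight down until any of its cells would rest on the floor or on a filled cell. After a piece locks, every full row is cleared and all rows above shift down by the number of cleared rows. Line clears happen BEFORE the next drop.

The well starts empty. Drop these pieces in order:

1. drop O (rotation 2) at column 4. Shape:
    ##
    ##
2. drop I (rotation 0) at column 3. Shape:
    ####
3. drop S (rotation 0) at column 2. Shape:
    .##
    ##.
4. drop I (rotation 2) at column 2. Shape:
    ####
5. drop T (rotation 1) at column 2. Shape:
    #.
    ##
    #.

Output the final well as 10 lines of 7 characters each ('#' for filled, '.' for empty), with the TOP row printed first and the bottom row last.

Drop 1: O rot2 at col 4 lands with bottom-row=0; cleared 0 line(s) (total 0); column heights now [0 0 0 0 2 2 0], max=2
Drop 2: I rot0 at col 3 lands with bottom-row=2; cleared 0 line(s) (total 0); column heights now [0 0 0 3 3 3 3], max=3
Drop 3: S rot0 at col 2 lands with bottom-row=3; cleared 0 line(s) (total 0); column heights now [0 0 4 5 5 3 3], max=5
Drop 4: I rot2 at col 2 lands with bottom-row=5; cleared 0 line(s) (total 0); column heights now [0 0 6 6 6 6 3], max=6
Drop 5: T rot1 at col 2 lands with bottom-row=6; cleared 0 line(s) (total 0); column heights now [0 0 9 8 6 6 3], max=9

Answer: .......
..#....
..##...
..#....
..####.
...##..
..##...
...####
....##.
....##.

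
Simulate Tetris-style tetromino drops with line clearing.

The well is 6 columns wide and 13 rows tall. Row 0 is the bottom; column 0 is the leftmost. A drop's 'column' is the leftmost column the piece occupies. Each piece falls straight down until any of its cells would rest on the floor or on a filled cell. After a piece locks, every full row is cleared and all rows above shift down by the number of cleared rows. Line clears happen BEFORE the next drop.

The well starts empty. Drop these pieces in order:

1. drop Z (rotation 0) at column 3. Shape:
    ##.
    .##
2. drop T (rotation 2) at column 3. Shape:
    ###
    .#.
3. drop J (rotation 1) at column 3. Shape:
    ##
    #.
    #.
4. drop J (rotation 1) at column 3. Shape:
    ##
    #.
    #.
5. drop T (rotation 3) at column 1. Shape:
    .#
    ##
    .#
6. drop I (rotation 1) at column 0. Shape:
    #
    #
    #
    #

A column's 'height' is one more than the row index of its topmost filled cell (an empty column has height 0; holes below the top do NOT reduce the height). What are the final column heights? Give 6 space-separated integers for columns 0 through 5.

Drop 1: Z rot0 at col 3 lands with bottom-row=0; cleared 0 line(s) (total 0); column heights now [0 0 0 2 2 1], max=2
Drop 2: T rot2 at col 3 lands with bottom-row=2; cleared 0 line(s) (total 0); column heights now [0 0 0 4 4 4], max=4
Drop 3: J rot1 at col 3 lands with bottom-row=4; cleared 0 line(s) (total 0); column heights now [0 0 0 7 7 4], max=7
Drop 4: J rot1 at col 3 lands with bottom-row=7; cleared 0 line(s) (total 0); column heights now [0 0 0 10 10 4], max=10
Drop 5: T rot3 at col 1 lands with bottom-row=0; cleared 0 line(s) (total 0); column heights now [0 2 3 10 10 4], max=10
Drop 6: I rot1 at col 0 lands with bottom-row=0; cleared 0 line(s) (total 0); column heights now [4 2 3 10 10 4], max=10

Answer: 4 2 3 10 10 4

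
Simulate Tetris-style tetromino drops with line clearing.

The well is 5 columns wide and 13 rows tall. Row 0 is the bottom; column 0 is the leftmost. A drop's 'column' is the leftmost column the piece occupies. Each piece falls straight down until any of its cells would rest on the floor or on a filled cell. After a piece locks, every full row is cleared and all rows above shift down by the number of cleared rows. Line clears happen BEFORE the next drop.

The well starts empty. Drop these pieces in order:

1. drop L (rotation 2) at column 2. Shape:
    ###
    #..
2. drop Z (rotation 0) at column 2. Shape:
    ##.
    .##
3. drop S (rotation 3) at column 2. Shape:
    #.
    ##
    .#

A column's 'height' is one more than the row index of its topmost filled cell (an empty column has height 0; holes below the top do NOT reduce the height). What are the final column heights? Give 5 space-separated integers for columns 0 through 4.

Drop 1: L rot2 at col 2 lands with bottom-row=0; cleared 0 line(s) (total 0); column heights now [0 0 2 2 2], max=2
Drop 2: Z rot0 at col 2 lands with bottom-row=2; cleared 0 line(s) (total 0); column heights now [0 0 4 4 3], max=4
Drop 3: S rot3 at col 2 lands with bottom-row=4; cleared 0 line(s) (total 0); column heights now [0 0 7 6 3], max=7

Answer: 0 0 7 6 3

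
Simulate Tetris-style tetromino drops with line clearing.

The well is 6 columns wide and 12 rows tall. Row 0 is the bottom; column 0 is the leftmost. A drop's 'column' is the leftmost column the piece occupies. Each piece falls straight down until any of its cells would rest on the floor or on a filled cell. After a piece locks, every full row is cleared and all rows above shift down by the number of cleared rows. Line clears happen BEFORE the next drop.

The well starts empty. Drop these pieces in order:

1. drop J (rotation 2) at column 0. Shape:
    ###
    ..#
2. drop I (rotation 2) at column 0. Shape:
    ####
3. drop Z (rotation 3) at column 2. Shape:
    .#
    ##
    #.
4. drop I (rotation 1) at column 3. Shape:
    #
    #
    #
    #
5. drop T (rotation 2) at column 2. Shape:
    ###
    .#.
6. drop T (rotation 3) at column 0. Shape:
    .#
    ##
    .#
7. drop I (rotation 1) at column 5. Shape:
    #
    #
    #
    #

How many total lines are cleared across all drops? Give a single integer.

Answer: 0

Derivation:
Drop 1: J rot2 at col 0 lands with bottom-row=0; cleared 0 line(s) (total 0); column heights now [2 2 2 0 0 0], max=2
Drop 2: I rot2 at col 0 lands with bottom-row=2; cleared 0 line(s) (total 0); column heights now [3 3 3 3 0 0], max=3
Drop 3: Z rot3 at col 2 lands with bottom-row=3; cleared 0 line(s) (total 0); column heights now [3 3 5 6 0 0], max=6
Drop 4: I rot1 at col 3 lands with bottom-row=6; cleared 0 line(s) (total 0); column heights now [3 3 5 10 0 0], max=10
Drop 5: T rot2 at col 2 lands with bottom-row=10; cleared 0 line(s) (total 0); column heights now [3 3 12 12 12 0], max=12
Drop 6: T rot3 at col 0 lands with bottom-row=3; cleared 0 line(s) (total 0); column heights now [5 6 12 12 12 0], max=12
Drop 7: I rot1 at col 5 lands with bottom-row=0; cleared 0 line(s) (total 0); column heights now [5 6 12 12 12 4], max=12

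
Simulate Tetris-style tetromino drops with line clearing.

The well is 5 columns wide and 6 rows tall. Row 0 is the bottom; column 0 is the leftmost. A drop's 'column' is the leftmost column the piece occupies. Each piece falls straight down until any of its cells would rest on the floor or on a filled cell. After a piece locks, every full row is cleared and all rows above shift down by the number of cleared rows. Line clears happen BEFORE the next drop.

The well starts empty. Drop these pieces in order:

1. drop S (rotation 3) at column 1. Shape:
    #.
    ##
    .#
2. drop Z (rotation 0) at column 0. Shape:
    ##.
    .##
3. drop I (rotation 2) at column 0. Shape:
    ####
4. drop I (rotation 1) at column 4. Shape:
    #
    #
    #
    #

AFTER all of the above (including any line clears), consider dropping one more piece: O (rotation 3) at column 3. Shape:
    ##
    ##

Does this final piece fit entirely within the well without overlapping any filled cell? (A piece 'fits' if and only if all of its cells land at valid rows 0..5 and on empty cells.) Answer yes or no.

Answer: no

Derivation:
Drop 1: S rot3 at col 1 lands with bottom-row=0; cleared 0 line(s) (total 0); column heights now [0 3 2 0 0], max=3
Drop 2: Z rot0 at col 0 lands with bottom-row=3; cleared 0 line(s) (total 0); column heights now [5 5 4 0 0], max=5
Drop 3: I rot2 at col 0 lands with bottom-row=5; cleared 0 line(s) (total 0); column heights now [6 6 6 6 0], max=6
Drop 4: I rot1 at col 4 lands with bottom-row=0; cleared 0 line(s) (total 0); column heights now [6 6 6 6 4], max=6
Test piece O rot3 at col 3 (width 2): heights before test = [6 6 6 6 4]; fits = False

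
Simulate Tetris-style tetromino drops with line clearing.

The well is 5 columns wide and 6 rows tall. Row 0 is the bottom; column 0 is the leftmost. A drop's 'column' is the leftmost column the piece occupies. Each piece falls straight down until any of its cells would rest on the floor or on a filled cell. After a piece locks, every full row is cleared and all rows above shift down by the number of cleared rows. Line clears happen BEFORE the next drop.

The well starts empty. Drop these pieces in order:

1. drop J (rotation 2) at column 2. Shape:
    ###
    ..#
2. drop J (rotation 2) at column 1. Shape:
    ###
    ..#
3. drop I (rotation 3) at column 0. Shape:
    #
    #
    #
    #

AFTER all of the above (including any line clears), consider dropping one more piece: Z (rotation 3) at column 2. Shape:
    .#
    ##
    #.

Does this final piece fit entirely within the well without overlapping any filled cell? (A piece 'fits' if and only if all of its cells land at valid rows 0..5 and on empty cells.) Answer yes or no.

Answer: no

Derivation:
Drop 1: J rot2 at col 2 lands with bottom-row=0; cleared 0 line(s) (total 0); column heights now [0 0 2 2 2], max=2
Drop 2: J rot2 at col 1 lands with bottom-row=2; cleared 0 line(s) (total 0); column heights now [0 4 4 4 2], max=4
Drop 3: I rot3 at col 0 lands with bottom-row=0; cleared 0 line(s) (total 0); column heights now [4 4 4 4 2], max=4
Test piece Z rot3 at col 2 (width 2): heights before test = [4 4 4 4 2]; fits = False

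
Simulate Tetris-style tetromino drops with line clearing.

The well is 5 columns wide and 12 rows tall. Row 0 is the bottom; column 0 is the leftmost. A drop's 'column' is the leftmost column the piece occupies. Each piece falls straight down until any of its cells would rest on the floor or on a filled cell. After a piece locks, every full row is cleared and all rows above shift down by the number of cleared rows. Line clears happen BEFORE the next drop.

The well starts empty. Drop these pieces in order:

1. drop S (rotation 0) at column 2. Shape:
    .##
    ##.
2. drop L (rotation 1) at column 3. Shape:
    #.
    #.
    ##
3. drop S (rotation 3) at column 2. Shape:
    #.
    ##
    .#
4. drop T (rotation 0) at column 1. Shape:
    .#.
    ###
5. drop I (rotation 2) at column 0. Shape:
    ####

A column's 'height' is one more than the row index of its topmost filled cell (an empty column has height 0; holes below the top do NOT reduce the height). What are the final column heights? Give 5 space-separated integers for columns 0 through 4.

Drop 1: S rot0 at col 2 lands with bottom-row=0; cleared 0 line(s) (total 0); column heights now [0 0 1 2 2], max=2
Drop 2: L rot1 at col 3 lands with bottom-row=2; cleared 0 line(s) (total 0); column heights now [0 0 1 5 3], max=5
Drop 3: S rot3 at col 2 lands with bottom-row=5; cleared 0 line(s) (total 0); column heights now [0 0 8 7 3], max=8
Drop 4: T rot0 at col 1 lands with bottom-row=8; cleared 0 line(s) (total 0); column heights now [0 9 10 9 3], max=10
Drop 5: I rot2 at col 0 lands with bottom-row=10; cleared 0 line(s) (total 0); column heights now [11 11 11 11 3], max=11

Answer: 11 11 11 11 3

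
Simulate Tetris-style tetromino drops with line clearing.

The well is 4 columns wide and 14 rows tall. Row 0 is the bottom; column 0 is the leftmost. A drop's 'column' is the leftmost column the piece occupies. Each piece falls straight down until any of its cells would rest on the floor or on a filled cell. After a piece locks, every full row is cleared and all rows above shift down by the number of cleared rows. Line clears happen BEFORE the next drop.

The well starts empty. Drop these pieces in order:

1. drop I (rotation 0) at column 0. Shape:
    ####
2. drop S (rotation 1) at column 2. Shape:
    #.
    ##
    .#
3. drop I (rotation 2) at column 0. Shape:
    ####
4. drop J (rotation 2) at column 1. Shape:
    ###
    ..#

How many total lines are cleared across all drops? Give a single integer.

Drop 1: I rot0 at col 0 lands with bottom-row=0; cleared 1 line(s) (total 1); column heights now [0 0 0 0], max=0
Drop 2: S rot1 at col 2 lands with bottom-row=0; cleared 0 line(s) (total 1); column heights now [0 0 3 2], max=3
Drop 3: I rot2 at col 0 lands with bottom-row=3; cleared 1 line(s) (total 2); column heights now [0 0 3 2], max=3
Drop 4: J rot2 at col 1 lands with bottom-row=2; cleared 0 line(s) (total 2); column heights now [0 4 4 4], max=4

Answer: 2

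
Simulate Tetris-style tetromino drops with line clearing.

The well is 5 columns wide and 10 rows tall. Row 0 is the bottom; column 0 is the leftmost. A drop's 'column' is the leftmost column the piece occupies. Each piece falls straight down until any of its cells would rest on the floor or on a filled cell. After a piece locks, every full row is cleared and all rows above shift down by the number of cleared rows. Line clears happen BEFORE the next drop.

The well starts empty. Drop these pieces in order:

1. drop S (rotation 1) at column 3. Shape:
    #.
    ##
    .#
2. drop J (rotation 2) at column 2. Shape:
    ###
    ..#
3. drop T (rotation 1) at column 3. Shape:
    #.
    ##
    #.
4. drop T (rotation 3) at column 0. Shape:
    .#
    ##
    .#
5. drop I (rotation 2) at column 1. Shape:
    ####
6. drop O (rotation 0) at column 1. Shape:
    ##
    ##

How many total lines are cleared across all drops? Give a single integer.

Answer: 0

Derivation:
Drop 1: S rot1 at col 3 lands with bottom-row=0; cleared 0 line(s) (total 0); column heights now [0 0 0 3 2], max=3
Drop 2: J rot2 at col 2 lands with bottom-row=2; cleared 0 line(s) (total 0); column heights now [0 0 4 4 4], max=4
Drop 3: T rot1 at col 3 lands with bottom-row=4; cleared 0 line(s) (total 0); column heights now [0 0 4 7 6], max=7
Drop 4: T rot3 at col 0 lands with bottom-row=0; cleared 0 line(s) (total 0); column heights now [2 3 4 7 6], max=7
Drop 5: I rot2 at col 1 lands with bottom-row=7; cleared 0 line(s) (total 0); column heights now [2 8 8 8 8], max=8
Drop 6: O rot0 at col 1 lands with bottom-row=8; cleared 0 line(s) (total 0); column heights now [2 10 10 8 8], max=10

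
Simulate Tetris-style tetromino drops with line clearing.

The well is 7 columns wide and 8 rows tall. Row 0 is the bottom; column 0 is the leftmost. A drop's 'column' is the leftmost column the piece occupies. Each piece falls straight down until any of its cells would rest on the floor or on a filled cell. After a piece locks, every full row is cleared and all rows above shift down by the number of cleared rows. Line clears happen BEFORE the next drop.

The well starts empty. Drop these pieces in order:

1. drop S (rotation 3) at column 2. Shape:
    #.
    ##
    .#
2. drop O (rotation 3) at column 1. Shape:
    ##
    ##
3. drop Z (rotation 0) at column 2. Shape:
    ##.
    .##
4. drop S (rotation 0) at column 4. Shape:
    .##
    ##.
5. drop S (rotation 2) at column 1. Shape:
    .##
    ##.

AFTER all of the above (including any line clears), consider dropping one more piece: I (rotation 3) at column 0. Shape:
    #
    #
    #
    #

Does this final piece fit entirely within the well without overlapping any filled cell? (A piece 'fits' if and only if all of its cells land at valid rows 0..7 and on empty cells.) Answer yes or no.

Drop 1: S rot3 at col 2 lands with bottom-row=0; cleared 0 line(s) (total 0); column heights now [0 0 3 2 0 0 0], max=3
Drop 2: O rot3 at col 1 lands with bottom-row=3; cleared 0 line(s) (total 0); column heights now [0 5 5 2 0 0 0], max=5
Drop 3: Z rot0 at col 2 lands with bottom-row=4; cleared 0 line(s) (total 0); column heights now [0 5 6 6 5 0 0], max=6
Drop 4: S rot0 at col 4 lands with bottom-row=5; cleared 0 line(s) (total 0); column heights now [0 5 6 6 6 7 7], max=7
Drop 5: S rot2 at col 1 lands with bottom-row=6; cleared 0 line(s) (total 0); column heights now [0 7 8 8 6 7 7], max=8
Test piece I rot3 at col 0 (width 1): heights before test = [0 7 8 8 6 7 7]; fits = True

Answer: yes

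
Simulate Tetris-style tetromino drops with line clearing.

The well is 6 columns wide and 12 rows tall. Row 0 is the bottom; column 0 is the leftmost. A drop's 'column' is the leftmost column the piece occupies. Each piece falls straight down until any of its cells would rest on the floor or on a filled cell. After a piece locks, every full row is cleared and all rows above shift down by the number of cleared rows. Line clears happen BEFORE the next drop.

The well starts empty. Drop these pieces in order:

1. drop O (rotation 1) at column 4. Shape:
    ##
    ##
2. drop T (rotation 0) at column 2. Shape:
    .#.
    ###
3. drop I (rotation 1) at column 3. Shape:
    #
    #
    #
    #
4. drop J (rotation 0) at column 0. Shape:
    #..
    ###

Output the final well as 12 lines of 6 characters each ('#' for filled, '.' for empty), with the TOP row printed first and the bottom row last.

Answer: ......
......
......
......
...#..
...#..
...#..
#..#..
####..
..###.
....##
....##

Derivation:
Drop 1: O rot1 at col 4 lands with bottom-row=0; cleared 0 line(s) (total 0); column heights now [0 0 0 0 2 2], max=2
Drop 2: T rot0 at col 2 lands with bottom-row=2; cleared 0 line(s) (total 0); column heights now [0 0 3 4 3 2], max=4
Drop 3: I rot1 at col 3 lands with bottom-row=4; cleared 0 line(s) (total 0); column heights now [0 0 3 8 3 2], max=8
Drop 4: J rot0 at col 0 lands with bottom-row=3; cleared 0 line(s) (total 0); column heights now [5 4 4 8 3 2], max=8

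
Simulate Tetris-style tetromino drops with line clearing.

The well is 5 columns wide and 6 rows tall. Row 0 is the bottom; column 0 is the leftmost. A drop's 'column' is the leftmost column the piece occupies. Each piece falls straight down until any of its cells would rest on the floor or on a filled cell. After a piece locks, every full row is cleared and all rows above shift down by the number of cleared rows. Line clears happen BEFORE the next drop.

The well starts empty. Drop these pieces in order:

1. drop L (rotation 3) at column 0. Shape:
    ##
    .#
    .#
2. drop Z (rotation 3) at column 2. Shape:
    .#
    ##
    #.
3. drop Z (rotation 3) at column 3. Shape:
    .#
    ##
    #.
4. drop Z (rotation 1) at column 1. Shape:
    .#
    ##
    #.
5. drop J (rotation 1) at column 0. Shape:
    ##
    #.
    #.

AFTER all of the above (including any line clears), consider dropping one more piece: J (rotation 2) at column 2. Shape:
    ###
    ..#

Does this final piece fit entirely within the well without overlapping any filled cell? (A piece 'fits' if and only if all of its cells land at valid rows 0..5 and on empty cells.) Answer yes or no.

Drop 1: L rot3 at col 0 lands with bottom-row=0; cleared 0 line(s) (total 0); column heights now [3 3 0 0 0], max=3
Drop 2: Z rot3 at col 2 lands with bottom-row=0; cleared 0 line(s) (total 0); column heights now [3 3 2 3 0], max=3
Drop 3: Z rot3 at col 3 lands with bottom-row=3; cleared 0 line(s) (total 0); column heights now [3 3 2 5 6], max=6
Drop 4: Z rot1 at col 1 lands with bottom-row=3; cleared 0 line(s) (total 0); column heights now [3 5 6 5 6], max=6
Drop 5: J rot1 at col 0 lands with bottom-row=3; cleared 1 line(s) (total 1); column heights now [5 5 5 4 5], max=5
Test piece J rot2 at col 2 (width 3): heights before test = [5 5 5 4 5]; fits = False

Answer: no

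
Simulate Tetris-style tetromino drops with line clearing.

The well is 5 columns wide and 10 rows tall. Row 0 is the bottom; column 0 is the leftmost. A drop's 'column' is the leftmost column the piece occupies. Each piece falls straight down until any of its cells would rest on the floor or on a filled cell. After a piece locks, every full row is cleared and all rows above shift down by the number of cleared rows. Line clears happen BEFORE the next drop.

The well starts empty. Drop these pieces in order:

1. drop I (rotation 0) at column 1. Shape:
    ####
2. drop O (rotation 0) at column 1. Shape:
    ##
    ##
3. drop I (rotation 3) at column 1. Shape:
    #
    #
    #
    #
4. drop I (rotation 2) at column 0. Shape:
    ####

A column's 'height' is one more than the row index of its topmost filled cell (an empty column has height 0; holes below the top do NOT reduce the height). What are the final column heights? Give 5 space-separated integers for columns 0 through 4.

Drop 1: I rot0 at col 1 lands with bottom-row=0; cleared 0 line(s) (total 0); column heights now [0 1 1 1 1], max=1
Drop 2: O rot0 at col 1 lands with bottom-row=1; cleared 0 line(s) (total 0); column heights now [0 3 3 1 1], max=3
Drop 3: I rot3 at col 1 lands with bottom-row=3; cleared 0 line(s) (total 0); column heights now [0 7 3 1 1], max=7
Drop 4: I rot2 at col 0 lands with bottom-row=7; cleared 0 line(s) (total 0); column heights now [8 8 8 8 1], max=8

Answer: 8 8 8 8 1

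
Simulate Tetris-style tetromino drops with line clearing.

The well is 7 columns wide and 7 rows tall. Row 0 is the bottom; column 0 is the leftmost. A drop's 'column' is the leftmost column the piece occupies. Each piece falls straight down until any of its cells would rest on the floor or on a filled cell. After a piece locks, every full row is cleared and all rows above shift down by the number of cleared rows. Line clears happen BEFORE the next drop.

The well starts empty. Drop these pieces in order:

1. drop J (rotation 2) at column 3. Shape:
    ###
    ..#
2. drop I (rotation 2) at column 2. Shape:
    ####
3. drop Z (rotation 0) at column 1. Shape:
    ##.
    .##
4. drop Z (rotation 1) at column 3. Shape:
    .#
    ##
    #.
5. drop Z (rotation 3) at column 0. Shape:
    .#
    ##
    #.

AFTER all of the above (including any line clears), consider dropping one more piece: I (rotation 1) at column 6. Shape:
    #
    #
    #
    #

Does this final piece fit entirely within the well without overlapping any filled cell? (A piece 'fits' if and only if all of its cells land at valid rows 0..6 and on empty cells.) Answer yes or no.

Answer: yes

Derivation:
Drop 1: J rot2 at col 3 lands with bottom-row=0; cleared 0 line(s) (total 0); column heights now [0 0 0 2 2 2 0], max=2
Drop 2: I rot2 at col 2 lands with bottom-row=2; cleared 0 line(s) (total 0); column heights now [0 0 3 3 3 3 0], max=3
Drop 3: Z rot0 at col 1 lands with bottom-row=3; cleared 0 line(s) (total 0); column heights now [0 5 5 4 3 3 0], max=5
Drop 4: Z rot1 at col 3 lands with bottom-row=4; cleared 0 line(s) (total 0); column heights now [0 5 5 6 7 3 0], max=7
Drop 5: Z rot3 at col 0 lands with bottom-row=4; cleared 0 line(s) (total 0); column heights now [6 7 5 6 7 3 0], max=7
Test piece I rot1 at col 6 (width 1): heights before test = [6 7 5 6 7 3 0]; fits = True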